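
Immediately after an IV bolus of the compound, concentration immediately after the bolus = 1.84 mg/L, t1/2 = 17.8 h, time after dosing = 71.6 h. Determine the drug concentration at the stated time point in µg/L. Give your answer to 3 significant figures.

113 µg/L

k = ln2 / t½ = 0.693147 / 17.8 = 0.03894 h⁻¹
C = C₀ · e^(−k·t) = 1.840 × e^(−0.03894 × 71.6)
  = 1.840 × 0.06154 = 0.1132 mg/L
Convert: 0.1132 mg/L × 1000 = 113.2 µg/L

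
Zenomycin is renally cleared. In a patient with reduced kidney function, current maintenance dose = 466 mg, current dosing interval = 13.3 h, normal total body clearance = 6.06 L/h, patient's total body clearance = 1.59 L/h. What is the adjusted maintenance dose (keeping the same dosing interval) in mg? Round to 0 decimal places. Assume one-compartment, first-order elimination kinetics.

To keep the same average steady-state level, dosing rate must scale with clearance.
CL ratio = 1.59 / 6.06 = 0.2624
New dose (same interval) = 466 × 0.2624 = 122.3 mg

122 mg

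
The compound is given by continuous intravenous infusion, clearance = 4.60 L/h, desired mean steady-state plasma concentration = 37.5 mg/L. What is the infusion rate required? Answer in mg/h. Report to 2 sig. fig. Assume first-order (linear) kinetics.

170 mg/h

At steady state, infusion rate R₀ = Css × CL = 37.5 × 4.600 = 172.5 mg/h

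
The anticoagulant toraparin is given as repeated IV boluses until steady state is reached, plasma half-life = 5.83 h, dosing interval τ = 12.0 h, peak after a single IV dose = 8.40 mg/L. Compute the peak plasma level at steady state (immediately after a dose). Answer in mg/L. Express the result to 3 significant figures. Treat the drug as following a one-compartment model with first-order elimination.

11.1 mg/L

k = ln2 / t½ = 0.693147 / 5.83 = 0.1189 h⁻¹
e^(−kτ) = e^(−0.1189 × 12.0) = 0.2401
Accumulation ratio R = 1 / (1 − e^(−kτ)) = 1 / (1 − 0.2401) = 1.316
Steady-state peak = C₀ × R = 8.40 × 1.316 = 11.05 mg/L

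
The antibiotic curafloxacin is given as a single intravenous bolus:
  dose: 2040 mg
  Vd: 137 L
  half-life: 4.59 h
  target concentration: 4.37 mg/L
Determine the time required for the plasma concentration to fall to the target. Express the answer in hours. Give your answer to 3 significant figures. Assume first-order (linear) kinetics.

C₀ = Dose / Vd = 2040 / 137 = 14.89 mg/L
k = ln2 / t½ = 0.693147 / 4.59 = 0.1510 h⁻¹
t = ln(C₀ / C) / k = ln(14.89 / 4.37) / 0.1510
  = ln(3.407) / 0.1510 = 1.226 / 0.1510 = 8.119 h

8.12 h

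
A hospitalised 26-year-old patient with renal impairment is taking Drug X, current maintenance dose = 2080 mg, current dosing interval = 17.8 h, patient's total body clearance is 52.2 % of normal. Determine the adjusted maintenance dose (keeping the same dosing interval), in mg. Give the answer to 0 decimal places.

To keep the same average steady-state level, dosing rate must scale with clearance.
CL ratio = 52.2 / 100 = 0.5220
New dose (same interval) = 2080 × 0.5220 = 1086 mg

1086 mg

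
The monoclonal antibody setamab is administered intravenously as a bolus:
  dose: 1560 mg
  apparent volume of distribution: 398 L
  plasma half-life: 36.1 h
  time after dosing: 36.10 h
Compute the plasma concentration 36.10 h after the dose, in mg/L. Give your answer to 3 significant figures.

1.96 mg/L

C₀ = Dose / Vd = 1560 / 398 = 3.920 mg/L
k = ln2 / t½ = 0.693147 / 36.1 = 0.01920 h⁻¹
t / t½ = 36.10 / 36.1 = 1 half-lives
C = C₀ × (1/2)^1 = 3.920 × 0.5000 = 1.960 mg/L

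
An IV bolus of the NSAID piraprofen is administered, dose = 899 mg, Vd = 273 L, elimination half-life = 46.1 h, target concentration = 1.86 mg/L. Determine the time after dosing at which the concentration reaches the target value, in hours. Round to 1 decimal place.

C₀ = Dose / Vd = 899.0 / 273 = 3.293 mg/L
k = ln2 / t½ = 0.693147 / 46.1 = 0.01504 h⁻¹
t = ln(C₀ / C) / k = ln(3.293 / 1.86) / 0.01504
  = ln(1.770) / 0.01504 = 0.5710 / 0.01504 = 37.97 h

38.0 h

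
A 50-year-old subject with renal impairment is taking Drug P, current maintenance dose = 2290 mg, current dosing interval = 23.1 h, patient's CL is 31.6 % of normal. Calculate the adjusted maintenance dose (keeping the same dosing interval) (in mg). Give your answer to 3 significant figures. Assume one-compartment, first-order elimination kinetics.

724 mg

To keep the same average steady-state level, dosing rate must scale with clearance.
CL ratio = 31.6 / 100 = 0.3160
New dose (same interval) = 2290 × 0.3160 = 723.6 mg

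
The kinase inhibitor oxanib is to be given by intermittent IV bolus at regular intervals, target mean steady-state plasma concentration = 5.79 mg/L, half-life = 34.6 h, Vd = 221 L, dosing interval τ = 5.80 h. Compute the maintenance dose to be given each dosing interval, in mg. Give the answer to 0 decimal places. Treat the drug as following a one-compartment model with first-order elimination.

149 mg

k = ln2 / t½ = 0.693147 / 34.6 = 0.02003 h⁻¹
CL = k × Vd = 0.02003 × 221 = 4.427 L/h
At steady state, Dose/τ = Css × CL.
Dose = Css × CL × τ = 5.79 × 4.427 × 5.80 = 148.7 mg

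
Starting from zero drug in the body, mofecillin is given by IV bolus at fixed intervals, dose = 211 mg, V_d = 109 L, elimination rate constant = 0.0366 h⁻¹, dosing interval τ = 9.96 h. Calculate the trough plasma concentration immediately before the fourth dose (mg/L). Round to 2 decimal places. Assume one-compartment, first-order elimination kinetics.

C₀ per dose = Dose / Vd = 211 / 109 = 1.936 mg/L
Fraction remaining after one interval: r = e^(−kτ) = e^(−0.03660 × 9.96) = 0.6945
Before dose 4, 3 doses have been given (aged 1τ, 2τ, 3τ).
C_trough = C₀ × (r + r² + … + r^3) = C₀ × r(1−r^3)/(1−r)
        = 1.936 × 0.6945 × (1 − 0.3350) / (1 − 0.6945) = 2.927 mg/L

2.93 mg/L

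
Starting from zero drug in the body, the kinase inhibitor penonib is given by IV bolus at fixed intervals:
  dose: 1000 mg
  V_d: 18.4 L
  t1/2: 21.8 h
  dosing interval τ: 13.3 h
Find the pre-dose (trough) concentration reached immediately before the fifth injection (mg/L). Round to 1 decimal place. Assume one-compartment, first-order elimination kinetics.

84.2 mg/L

C₀ per dose = Dose / Vd = 1000 / 18.4 = 54.35 mg/L
k = ln2 / t½ = 0.693147 / 21.8 = 0.03180 h⁻¹
Fraction remaining after one interval: r = e^(−kτ) = e^(−0.03180 × 13.3) = 0.6551
Before dose 5, 4 doses have been given (aged 1τ, 2τ, 3τ, 4τ).
C_trough = C₀ × (r + r² + … + r^4) = C₀ × r(1−r^4)/(1−r)
        = 54.35 × 0.6551 × (1 − 0.1842) / (1 − 0.6551) = 84.22 mg/L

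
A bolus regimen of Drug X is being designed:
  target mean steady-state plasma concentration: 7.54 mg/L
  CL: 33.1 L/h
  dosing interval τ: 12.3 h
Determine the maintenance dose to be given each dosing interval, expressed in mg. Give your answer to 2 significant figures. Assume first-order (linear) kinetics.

3100 mg

At steady state, Dose/τ = Css × CL.
Dose = Css × CL × τ = 7.54 × 33.10 × 12.3 = 3070 mg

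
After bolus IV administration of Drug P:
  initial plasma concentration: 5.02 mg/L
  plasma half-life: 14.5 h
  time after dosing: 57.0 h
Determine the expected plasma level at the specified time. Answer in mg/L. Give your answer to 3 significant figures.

0.329 mg/L

k = ln2 / t½ = 0.693147 / 14.5 = 0.04780 h⁻¹
C = C₀ · e^(−k·t) = 5.020 × e^(−0.04780 × 57.0)
  = 5.020 × 0.06557 = 0.3292 mg/L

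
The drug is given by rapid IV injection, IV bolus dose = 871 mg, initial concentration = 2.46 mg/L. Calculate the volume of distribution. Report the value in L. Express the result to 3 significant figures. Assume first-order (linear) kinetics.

354 L

Vd = Dose / C₀ = 871.0 / 2.46 = 354.1 L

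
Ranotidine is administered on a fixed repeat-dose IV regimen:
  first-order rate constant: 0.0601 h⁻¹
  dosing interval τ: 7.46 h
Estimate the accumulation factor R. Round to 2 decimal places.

e^(−kτ) = e^(−0.06010 × 7.46) = 0.6387
Accumulation ratio R = 1 / (1 − e^(−kτ)) = 1 / (1 − 0.6387) = 2.768

2.77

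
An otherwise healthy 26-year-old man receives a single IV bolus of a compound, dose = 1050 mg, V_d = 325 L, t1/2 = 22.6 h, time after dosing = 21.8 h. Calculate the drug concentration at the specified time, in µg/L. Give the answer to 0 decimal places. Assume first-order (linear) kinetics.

1656 µg/L

C₀ = Dose / Vd = 1050 / 325 = 3.231 mg/L
k = ln2 / t½ = 0.693147 / 22.6 = 0.03067 h⁻¹
C = C₀ · e^(−k·t) = 3.231 × e^(−0.03067 × 21.8)
  = 3.231 × 0.5124 = 1.656 mg/L
Convert: 1.656 mg/L × 1000 = 1656 µg/L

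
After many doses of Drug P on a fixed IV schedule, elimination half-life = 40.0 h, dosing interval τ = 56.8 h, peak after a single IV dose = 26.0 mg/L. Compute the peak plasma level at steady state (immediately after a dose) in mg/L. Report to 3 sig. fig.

41.5 mg/L

k = ln2 / t½ = 0.693147 / 40.0 = 0.01733 h⁻¹
e^(−kτ) = e^(−0.01733 × 56.8) = 0.3737
Accumulation ratio R = 1 / (1 − e^(−kτ)) = 1 / (1 − 0.3737) = 1.597
Steady-state peak = C₀ × R = 26.0 × 1.597 = 41.52 mg/L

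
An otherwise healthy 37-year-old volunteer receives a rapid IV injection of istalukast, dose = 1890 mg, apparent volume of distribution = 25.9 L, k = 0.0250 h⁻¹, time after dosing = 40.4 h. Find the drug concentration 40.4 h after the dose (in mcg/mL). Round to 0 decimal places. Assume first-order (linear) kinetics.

C₀ = Dose / Vd = 1890 / 25.9 = 72.97 mg/L
C = C₀ · e^(−k·t) = 72.97 × e^(−0.02500 × 40.4)
  = 72.97 × 0.3642 = 26.58 mg/L
(26.58 mg/L = 26.58 mcg/mL)

27 mcg/mL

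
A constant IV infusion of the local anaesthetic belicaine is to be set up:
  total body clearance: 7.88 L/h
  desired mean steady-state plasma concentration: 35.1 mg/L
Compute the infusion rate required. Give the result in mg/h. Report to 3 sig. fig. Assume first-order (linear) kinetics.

277 mg/h

At steady state, infusion rate R₀ = Css × CL = 35.1 × 7.880 = 276.6 mg/h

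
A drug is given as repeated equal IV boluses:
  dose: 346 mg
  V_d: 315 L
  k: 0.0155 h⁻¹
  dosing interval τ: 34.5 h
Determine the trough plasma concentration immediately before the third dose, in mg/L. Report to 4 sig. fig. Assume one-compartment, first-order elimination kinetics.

1.020 mg/L

C₀ per dose = Dose / Vd = 346 / 315 = 1.098 mg/L
Fraction remaining after one interval: r = e^(−kτ) = e^(−0.01550 × 34.5) = 0.5858
Before dose 3, 2 doses have been given (aged 1τ, 2τ).
C_trough = C₀ × (r + r²) = 1.098 × (0.5858 + 0.3432) = 1.020 mg/L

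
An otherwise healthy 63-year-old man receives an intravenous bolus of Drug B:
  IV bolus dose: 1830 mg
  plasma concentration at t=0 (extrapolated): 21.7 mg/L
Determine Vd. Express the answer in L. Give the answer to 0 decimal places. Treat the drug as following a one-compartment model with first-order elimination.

84 L

Vd = Dose / C₀ = 1830 / 21.7 = 84.33 L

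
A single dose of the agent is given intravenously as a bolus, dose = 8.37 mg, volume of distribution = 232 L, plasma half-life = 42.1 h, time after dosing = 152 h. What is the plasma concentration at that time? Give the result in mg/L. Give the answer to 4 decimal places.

C₀ = Dose / Vd = 8.370 / 232 = 0.03608 mg/L
k = ln2 / t½ = 0.693147 / 42.1 = 0.01646 h⁻¹
C = C₀ · e^(−k·t) = 0.03608 × e^(−0.01646 × 152)
  = 0.03608 × 0.08193 = 0.002956 mg/L

0.0030 mg/L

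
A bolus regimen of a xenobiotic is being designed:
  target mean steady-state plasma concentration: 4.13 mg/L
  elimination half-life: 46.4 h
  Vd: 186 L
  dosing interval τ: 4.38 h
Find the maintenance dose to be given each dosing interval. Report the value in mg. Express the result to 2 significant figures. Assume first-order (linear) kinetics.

k = ln2 / t½ = 0.693147 / 46.4 = 0.01494 h⁻¹
CL = k × Vd = 0.01494 × 186 = 2.779 L/h
At steady state, Dose/τ = Css × CL.
Dose = Css × CL × τ = 4.13 × 2.779 × 4.38 = 50.27 mg

50 mg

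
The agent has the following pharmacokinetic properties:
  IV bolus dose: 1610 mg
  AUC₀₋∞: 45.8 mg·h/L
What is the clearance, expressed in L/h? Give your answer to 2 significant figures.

35 L/h

CL = Dose / AUC = 1610 / 45.8 = 35.15 L/h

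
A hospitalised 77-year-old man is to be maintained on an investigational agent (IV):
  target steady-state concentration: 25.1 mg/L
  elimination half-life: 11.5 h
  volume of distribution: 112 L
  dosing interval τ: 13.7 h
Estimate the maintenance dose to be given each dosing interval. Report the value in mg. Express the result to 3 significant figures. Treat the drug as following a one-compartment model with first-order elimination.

2320 mg

k = ln2 / t½ = 0.693147 / 11.5 = 0.06027 h⁻¹
CL = k × Vd = 0.06027 × 112 = 6.750 L/h
At steady state, Dose/τ = Css × CL.
Dose = Css × CL × τ = 25.1 × 6.750 × 13.7 = 2321 mg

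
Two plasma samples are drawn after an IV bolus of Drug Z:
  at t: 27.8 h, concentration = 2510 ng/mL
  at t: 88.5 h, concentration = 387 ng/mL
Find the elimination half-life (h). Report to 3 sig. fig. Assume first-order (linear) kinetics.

k = ln(C₁/C₂) / (t₂ − t₁) = ln(2510/387) / (88.5 − 27.8)
  = 1.870 / 60.70 = 0.03081 h⁻¹
t½ = ln2 / k = 0.693147 / 0.03081 = 22.50 h

22.5 h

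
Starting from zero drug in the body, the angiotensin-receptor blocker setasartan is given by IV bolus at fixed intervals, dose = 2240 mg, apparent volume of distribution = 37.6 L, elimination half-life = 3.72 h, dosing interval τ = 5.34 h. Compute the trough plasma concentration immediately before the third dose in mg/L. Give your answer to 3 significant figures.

C₀ per dose = Dose / Vd = 2240 / 37.6 = 59.57 mg/L
k = ln2 / t½ = 0.693147 / 3.72 = 0.1863 h⁻¹
Fraction remaining after one interval: r = e^(−kτ) = e^(−0.1863 × 5.34) = 0.3698
Before dose 3, 2 doses have been given (aged 1τ, 2τ).
C_trough = C₀ × (r + r²) = 59.57 × (0.3698 + 0.1368) = 30.18 mg/L

30.2 mg/L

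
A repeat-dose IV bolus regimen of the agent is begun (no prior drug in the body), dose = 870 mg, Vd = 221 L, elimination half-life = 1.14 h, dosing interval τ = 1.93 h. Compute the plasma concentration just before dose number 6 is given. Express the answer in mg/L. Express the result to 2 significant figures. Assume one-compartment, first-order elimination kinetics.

1.8 mg/L

C₀ per dose = Dose / Vd = 870 / 221 = 3.937 mg/L
k = ln2 / t½ = 0.693147 / 1.14 = 0.6080 h⁻¹
Fraction remaining after one interval: r = e^(−kτ) = e^(−0.6080 × 1.93) = 0.3093
Before dose 6, 5 doses have been given (aged 1τ, 2τ, 3τ, 4τ, 5τ).
C_trough = C₀ × (r + r² + … + r^5) = C₀ × r(1−r^5)/(1−r)
        = 3.937 × 0.3093 × (1 − 0.002831) / (1 − 0.3093) = 1.758 mg/L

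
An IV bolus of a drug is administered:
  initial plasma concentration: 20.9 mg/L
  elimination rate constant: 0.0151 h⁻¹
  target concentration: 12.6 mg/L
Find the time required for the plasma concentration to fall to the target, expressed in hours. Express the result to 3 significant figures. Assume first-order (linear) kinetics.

33.5 h

t = ln(C₀ / C) / k = ln(20.90 / 12.6) / 0.01510
  = ln(1.659) / 0.01510 = 0.5062 / 0.01510 = 33.52 h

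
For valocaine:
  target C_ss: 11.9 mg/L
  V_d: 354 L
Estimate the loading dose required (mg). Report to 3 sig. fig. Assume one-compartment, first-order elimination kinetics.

LD = Css × Vd = 11.9 × 354 = 4213 mg

4210 mg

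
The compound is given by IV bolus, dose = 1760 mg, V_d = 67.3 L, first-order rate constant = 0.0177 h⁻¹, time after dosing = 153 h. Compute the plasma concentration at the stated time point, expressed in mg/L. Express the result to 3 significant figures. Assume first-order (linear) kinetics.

C₀ = Dose / Vd = 1760 / 67.3 = 26.15 mg/L
C = C₀ · e^(−k·t) = 26.15 × e^(−0.01770 × 153)
  = 26.15 × 0.06666 = 1.743 mg/L

1.74 mg/L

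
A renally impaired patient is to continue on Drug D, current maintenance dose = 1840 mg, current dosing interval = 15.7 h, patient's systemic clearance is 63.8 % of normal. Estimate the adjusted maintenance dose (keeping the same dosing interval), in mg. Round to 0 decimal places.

1174 mg

To keep the same average steady-state level, dosing rate must scale with clearance.
CL ratio = 63.8 / 100 = 0.6380
New dose (same interval) = 1840 × 0.6380 = 1174 mg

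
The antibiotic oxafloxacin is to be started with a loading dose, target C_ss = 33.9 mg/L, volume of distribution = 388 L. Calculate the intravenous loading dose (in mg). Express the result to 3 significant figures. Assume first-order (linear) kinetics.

13200 mg

LD = Css × Vd = 33.9 × 388 = 13150 mg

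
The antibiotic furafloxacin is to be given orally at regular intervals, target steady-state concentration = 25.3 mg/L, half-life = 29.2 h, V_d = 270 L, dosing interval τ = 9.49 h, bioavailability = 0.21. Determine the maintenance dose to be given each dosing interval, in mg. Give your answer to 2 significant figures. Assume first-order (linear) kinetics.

k = ln2 / t½ = 0.693147 / 29.2 = 0.02374 h⁻¹
CL = k × Vd = 0.02374 × 270 = 6.410 L/h
At steady state, F × (Dose/τ) = Css × CL.
Dose = Css × CL × τ / F = 25.3 × 6.410 × 9.49 / 0.21 = 7329 mg

7300 mg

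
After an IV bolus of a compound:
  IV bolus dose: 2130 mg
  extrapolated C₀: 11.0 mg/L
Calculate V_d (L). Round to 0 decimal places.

194 L

Vd = Dose / C₀ = 2130 / 11.0 = 193.6 L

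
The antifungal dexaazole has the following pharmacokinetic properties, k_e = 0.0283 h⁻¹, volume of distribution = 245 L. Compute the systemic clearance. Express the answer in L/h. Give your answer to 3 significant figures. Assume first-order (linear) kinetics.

6.93 L/h

CL = k × Vd = 0.0283 × 245 = 6.934 L/h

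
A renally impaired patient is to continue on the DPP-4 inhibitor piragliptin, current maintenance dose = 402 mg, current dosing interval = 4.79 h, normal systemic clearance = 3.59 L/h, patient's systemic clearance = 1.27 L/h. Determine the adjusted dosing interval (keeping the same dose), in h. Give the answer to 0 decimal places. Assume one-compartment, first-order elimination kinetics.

To keep the same average steady-state level, dosing rate must scale with clearance.
CL ratio = 1.27 / 3.59 = 0.3538
New interval (same dose) = 4.79 / 0.3538 = 13.54 h

14 h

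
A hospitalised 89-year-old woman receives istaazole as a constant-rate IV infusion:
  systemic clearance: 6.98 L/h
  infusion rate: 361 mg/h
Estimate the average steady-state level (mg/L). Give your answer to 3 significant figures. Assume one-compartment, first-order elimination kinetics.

51.7 mg/L

At steady state Css = R₀ / CL = 361 / 6.980 = 51.72 mg/L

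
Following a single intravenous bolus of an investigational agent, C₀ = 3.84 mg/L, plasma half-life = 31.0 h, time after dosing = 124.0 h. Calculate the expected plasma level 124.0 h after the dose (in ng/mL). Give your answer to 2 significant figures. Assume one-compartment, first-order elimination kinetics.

k = ln2 / t½ = 0.693147 / 31.0 = 0.02236 h⁻¹
t / t½ = 124.0 / 31.0 = 4 half-lives
C = C₀ × (1/2)^4 = 3.840 × 0.06250 = 0.2400 mg/L
Convert: 0.2400 mg/L × 1000 = 240.0 ng/mL

240 ng/mL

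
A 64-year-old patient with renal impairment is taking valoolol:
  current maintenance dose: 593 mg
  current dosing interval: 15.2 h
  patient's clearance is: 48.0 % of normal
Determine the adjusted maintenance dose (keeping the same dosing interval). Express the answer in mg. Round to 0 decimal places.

To keep the same average steady-state level, dosing rate must scale with clearance.
CL ratio = 48.0 / 100 = 0.4800
New dose (same interval) = 593 × 0.4800 = 284.6 mg

285 mg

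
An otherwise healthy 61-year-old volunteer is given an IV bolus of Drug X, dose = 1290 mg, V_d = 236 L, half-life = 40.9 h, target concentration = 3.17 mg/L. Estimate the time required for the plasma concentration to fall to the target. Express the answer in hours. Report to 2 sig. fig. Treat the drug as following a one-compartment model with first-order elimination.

32 h

C₀ = Dose / Vd = 1290 / 236 = 5.466 mg/L
k = ln2 / t½ = 0.693147 / 40.9 = 0.01695 h⁻¹
t = ln(C₀ / C) / k = ln(5.466 / 3.17) / 0.01695
  = ln(1.724) / 0.01695 = 0.5446 / 0.01695 = 32.13 h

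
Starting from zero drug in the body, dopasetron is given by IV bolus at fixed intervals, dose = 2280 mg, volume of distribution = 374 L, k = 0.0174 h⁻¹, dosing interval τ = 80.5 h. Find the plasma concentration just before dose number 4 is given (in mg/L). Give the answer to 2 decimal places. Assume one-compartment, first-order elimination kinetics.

1.96 mg/L

C₀ per dose = Dose / Vd = 2280 / 374 = 6.096 mg/L
Fraction remaining after one interval: r = e^(−kτ) = e^(−0.01740 × 80.5) = 0.2464
Before dose 4, 3 doses have been given (aged 1τ, 2τ, 3τ).
C_trough = C₀ × (r + r² + … + r^3) = C₀ × r(1−r^3)/(1−r)
        = 6.096 × 0.2464 × (1 − 0.01496) / (1 − 0.2464) = 1.963 mg/L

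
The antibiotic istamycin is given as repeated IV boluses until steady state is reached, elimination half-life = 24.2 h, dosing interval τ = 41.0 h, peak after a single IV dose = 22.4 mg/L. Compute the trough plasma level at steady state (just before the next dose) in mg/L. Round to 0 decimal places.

10 mg/L

k = ln2 / t½ = 0.693147 / 24.2 = 0.02864 h⁻¹
e^(−kτ) = e^(−0.02864 × 41.0) = 0.3091
Accumulation ratio R = 1 / (1 − e^(−kτ)) = 1 / (1 − 0.3091) = 1.447
Steady-state trough = C₀ × R × e^(−kτ) = 22.4 × 1.447 × 0.3091 = 10.02 mg/L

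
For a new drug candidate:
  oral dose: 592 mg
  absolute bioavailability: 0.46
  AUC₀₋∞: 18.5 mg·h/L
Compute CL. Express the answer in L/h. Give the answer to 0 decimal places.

CL = F·Dose / AUC = 0.46 × 592 / 18.5 = 14.72 L/h

15 L/h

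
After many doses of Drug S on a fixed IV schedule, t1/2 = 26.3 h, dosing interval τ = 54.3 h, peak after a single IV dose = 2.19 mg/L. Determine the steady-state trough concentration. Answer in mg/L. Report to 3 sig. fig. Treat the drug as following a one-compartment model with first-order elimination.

k = ln2 / t½ = 0.693147 / 26.3 = 0.02636 h⁻¹
e^(−kτ) = e^(−0.02636 × 54.3) = 0.2390
Accumulation ratio R = 1 / (1 − e^(−kτ)) = 1 / (1 − 0.2390) = 1.314
Steady-state trough = C₀ × R × e^(−kτ) = 2.19 × 1.314 × 0.2390 = 0.6878 mg/L

0.688 mg/L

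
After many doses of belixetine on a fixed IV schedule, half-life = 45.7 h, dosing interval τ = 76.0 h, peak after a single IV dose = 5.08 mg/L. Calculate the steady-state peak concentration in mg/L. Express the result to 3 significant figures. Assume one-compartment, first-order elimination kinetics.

7.42 mg/L

k = ln2 / t½ = 0.693147 / 45.7 = 0.01517 h⁻¹
e^(−kτ) = e^(−0.01517 × 76.0) = 0.3157
Accumulation ratio R = 1 / (1 − e^(−kτ)) = 1 / (1 − 0.3157) = 1.461
Steady-state peak = C₀ × R = 5.08 × 1.461 = 7.422 mg/L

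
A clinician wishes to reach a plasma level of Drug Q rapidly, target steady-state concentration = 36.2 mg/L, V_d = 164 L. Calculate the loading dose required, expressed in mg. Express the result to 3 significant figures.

LD = Css × Vd = 36.2 × 164 = 5937 mg

5940 mg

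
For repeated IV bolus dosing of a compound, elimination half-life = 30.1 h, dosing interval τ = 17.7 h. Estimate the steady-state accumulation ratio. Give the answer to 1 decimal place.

3.0

k = ln2 / t½ = 0.693147 / 30.1 = 0.02303 h⁻¹
e^(−kτ) = e^(−0.02303 × 17.7) = 0.6652
Accumulation ratio R = 1 / (1 − e^(−kτ)) = 1 / (1 − 0.6652) = 2.987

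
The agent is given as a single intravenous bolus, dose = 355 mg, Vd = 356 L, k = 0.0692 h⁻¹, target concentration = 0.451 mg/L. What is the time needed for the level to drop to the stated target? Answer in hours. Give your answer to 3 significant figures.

C₀ = Dose / Vd = 355.0 / 356 = 0.9972 mg/L
t = ln(C₀ / C) / k = ln(0.9972 / 0.451) / 0.06920
  = ln(2.211) / 0.06920 = 0.7934 / 0.06920 = 11.47 h

11.5 h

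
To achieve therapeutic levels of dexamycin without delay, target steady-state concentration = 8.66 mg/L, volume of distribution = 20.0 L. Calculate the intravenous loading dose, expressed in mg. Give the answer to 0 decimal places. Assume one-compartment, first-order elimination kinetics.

LD = Css × Vd = 8.66 × 20.0 = 173.2 mg

173 mg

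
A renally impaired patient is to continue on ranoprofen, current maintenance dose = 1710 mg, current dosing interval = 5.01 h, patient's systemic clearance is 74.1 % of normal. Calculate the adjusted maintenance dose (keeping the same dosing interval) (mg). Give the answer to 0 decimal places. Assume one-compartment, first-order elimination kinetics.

To keep the same average steady-state level, dosing rate must scale with clearance.
CL ratio = 74.1 / 100 = 0.7410
New dose (same interval) = 1710 × 0.7410 = 1267 mg

1267 mg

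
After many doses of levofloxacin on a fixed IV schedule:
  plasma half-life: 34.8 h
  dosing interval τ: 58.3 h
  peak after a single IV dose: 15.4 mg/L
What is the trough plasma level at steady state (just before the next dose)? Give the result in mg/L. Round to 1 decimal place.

7.0 mg/L

k = ln2 / t½ = 0.693147 / 34.8 = 0.01992 h⁻¹
e^(−kτ) = e^(−0.01992 × 58.3) = 0.3131
Accumulation ratio R = 1 / (1 − e^(−kτ)) = 1 / (1 − 0.3131) = 1.456
Steady-state trough = C₀ × R × e^(−kτ) = 15.4 × 1.456 × 0.3131 = 7.020 mg/L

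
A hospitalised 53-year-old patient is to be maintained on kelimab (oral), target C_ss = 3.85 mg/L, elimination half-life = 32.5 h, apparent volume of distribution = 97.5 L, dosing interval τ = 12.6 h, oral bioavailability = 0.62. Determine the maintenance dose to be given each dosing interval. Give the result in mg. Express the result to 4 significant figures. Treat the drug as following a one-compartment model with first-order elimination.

k = ln2 / t½ = 0.693147 / 32.5 = 0.02133 h⁻¹
CL = k × Vd = 0.02133 × 97.5 = 2.080 L/h
At steady state, F × (Dose/τ) = Css × CL.
Dose = Css × CL × τ / F = 3.85 × 2.080 × 12.6 / 0.62 = 162.7 mg

162.7 mg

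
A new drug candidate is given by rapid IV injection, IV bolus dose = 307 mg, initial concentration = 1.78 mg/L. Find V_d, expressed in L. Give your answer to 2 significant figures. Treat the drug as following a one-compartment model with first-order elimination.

Vd = Dose / C₀ = 307.0 / 1.78 = 172.5 L

170 L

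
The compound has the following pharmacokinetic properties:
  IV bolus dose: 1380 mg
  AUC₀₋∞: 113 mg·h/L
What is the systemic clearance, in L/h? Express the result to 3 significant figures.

12.2 L/h

CL = Dose / AUC = 1380 / 113 = 12.21 L/h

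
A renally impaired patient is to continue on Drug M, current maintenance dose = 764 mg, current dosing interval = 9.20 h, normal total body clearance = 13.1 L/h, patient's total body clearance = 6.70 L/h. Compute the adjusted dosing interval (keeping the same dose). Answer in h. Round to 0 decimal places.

To keep the same average steady-state level, dosing rate must scale with clearance.
CL ratio = 6.70 / 13.1 = 0.5115
New interval (same dose) = 9.20 / 0.5115 = 17.99 h

18 h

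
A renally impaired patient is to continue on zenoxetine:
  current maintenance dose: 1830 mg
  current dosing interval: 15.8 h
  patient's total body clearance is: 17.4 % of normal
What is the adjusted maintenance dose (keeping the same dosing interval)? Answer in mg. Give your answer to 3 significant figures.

318 mg

To keep the same average steady-state level, dosing rate must scale with clearance.
CL ratio = 17.4 / 100 = 0.1740
New dose (same interval) = 1830 × 0.1740 = 318.4 mg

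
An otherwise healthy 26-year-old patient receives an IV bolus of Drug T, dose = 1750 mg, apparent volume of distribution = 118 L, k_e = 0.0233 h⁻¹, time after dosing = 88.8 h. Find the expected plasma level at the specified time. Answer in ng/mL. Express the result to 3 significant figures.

C₀ = Dose / Vd = 1750 / 118 = 14.83 mg/L
C = C₀ · e^(−k·t) = 14.83 × e^(−0.02330 × 88.8)
  = 14.83 × 0.1263 = 1.873 mg/L
Convert: 1.873 mg/L × 1000 = 1873 ng/mL

1870 ng/mL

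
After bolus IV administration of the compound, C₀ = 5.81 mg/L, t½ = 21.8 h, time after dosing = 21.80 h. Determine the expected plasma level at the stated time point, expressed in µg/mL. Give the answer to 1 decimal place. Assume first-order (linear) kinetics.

k = ln2 / t½ = 0.693147 / 21.8 = 0.03180 h⁻¹
t / t½ = 21.80 / 21.8 = 1 half-lives
C = C₀ × (1/2)^1 = 5.810 × 0.5000 = 2.905 mg/L
(2.905 mg/L = 2.905 µg/mL)

2.9 µg/mL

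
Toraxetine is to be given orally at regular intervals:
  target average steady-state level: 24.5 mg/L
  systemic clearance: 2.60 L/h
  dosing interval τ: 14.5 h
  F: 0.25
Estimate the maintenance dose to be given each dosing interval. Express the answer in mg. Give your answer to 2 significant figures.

At steady state, F × (Dose/τ) = Css × CL.
Dose = Css × CL × τ / F = 24.5 × 2.600 × 14.5 / 0.25 = 3695 mg

3700 mg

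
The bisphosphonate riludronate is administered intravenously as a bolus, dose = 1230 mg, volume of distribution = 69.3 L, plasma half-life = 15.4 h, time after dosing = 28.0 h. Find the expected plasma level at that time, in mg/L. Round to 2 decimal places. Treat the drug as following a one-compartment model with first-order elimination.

5.03 mg/L

C₀ = Dose / Vd = 1230 / 69.3 = 17.75 mg/L
k = ln2 / t½ = 0.693147 / 15.4 = 0.04501 h⁻¹
C = C₀ · e^(−k·t) = 17.75 × e^(−0.04501 × 28.0)
  = 17.75 × 0.2836 = 5.034 mg/L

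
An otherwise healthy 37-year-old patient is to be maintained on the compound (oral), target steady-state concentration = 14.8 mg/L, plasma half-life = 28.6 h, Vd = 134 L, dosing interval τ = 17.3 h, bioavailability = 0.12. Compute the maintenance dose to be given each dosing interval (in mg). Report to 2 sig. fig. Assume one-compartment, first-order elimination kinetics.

k = ln2 / t½ = 0.693147 / 28.6 = 0.02424 h⁻¹
CL = k × Vd = 0.02424 × 134 = 3.248 L/h
At steady state, F × (Dose/τ) = Css × CL.
Dose = Css × CL × τ / F = 14.8 × 3.248 × 17.3 / 0.12 = 6930 mg

6900 mg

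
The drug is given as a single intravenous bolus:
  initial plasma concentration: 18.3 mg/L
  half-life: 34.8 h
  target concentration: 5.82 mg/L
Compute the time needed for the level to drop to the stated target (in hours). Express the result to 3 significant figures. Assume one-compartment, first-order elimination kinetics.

k = ln2 / t½ = 0.693147 / 34.8 = 0.01992 h⁻¹
t = ln(C₀ / C) / k = ln(18.30 / 5.82) / 0.01992
  = ln(3.144) / 0.01992 = 1.145 / 0.01992 = 57.48 h

57.5 h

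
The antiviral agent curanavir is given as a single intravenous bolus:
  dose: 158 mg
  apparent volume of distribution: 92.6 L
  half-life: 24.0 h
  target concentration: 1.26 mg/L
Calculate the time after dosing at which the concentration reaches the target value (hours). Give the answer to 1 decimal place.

10.5 h

C₀ = Dose / Vd = 158.0 / 92.6 = 1.706 mg/L
k = ln2 / t½ = 0.693147 / 24.0 = 0.02888 h⁻¹
t = ln(C₀ / C) / k = ln(1.706 / 1.26) / 0.02888
  = ln(1.354) / 0.02888 = 0.3031 / 0.02888 = 10.50 h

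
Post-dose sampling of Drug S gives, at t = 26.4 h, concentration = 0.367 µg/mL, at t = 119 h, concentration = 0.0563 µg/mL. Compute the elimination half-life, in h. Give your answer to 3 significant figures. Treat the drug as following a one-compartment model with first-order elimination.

k = ln(C₁/C₂) / (t₂ − t₁) = ln(0.367/0.0563) / (119 − 26.4)
  = 1.875 / 92.60 = 0.02025 h⁻¹
t½ = ln2 / k = 0.693147 / 0.02025 = 34.23 h

34.2 h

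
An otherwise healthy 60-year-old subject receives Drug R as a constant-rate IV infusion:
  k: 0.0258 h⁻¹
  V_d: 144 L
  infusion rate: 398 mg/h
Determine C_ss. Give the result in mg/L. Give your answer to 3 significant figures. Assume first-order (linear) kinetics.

107 mg/L

CL = k × Vd = 0.02580 × 144 = 3.715 L/h
At steady state Css = R₀ / CL = 398 / 3.715 = 107.1 mg/L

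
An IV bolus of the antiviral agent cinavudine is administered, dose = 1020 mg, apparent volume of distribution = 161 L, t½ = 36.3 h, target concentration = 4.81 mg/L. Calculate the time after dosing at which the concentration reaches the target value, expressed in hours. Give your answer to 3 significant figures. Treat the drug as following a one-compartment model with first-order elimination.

C₀ = Dose / Vd = 1020 / 161 = 6.335 mg/L
k = ln2 / t½ = 0.693147 / 36.3 = 0.01909 h⁻¹
t = ln(C₀ / C) / k = ln(6.335 / 4.81) / 0.01909
  = ln(1.317) / 0.01909 = 0.2754 / 0.01909 = 14.43 h

14.4 h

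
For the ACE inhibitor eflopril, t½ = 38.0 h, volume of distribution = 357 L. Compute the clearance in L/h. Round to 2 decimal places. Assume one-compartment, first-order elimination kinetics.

6.51 L/h

k = ln2 / t½ = 0.693147 / 38.0 = 0.01824 h⁻¹
CL = k × Vd = 0.01824 × 357 = 6.512 L/h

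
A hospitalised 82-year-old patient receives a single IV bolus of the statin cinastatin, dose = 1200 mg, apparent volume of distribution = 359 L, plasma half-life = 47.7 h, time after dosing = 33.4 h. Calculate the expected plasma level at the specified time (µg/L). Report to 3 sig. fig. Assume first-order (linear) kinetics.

2060 µg/L

C₀ = Dose / Vd = 1200 / 359 = 3.343 mg/L
k = ln2 / t½ = 0.693147 / 47.7 = 0.01453 h⁻¹
C = C₀ · e^(−k·t) = 3.343 × e^(−0.01453 × 33.4)
  = 3.343 × 0.6155 = 2.058 mg/L
Convert: 2.058 mg/L × 1000 = 2058 µg/L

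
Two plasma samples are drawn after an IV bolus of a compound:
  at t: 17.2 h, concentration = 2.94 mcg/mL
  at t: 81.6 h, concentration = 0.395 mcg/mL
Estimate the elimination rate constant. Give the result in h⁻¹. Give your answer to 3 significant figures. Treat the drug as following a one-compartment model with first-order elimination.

k = ln(C₁/C₂) / (t₂ − t₁) = ln(2.94/0.395) / (81.6 − 17.2)
  = 2.007 / 64.40 = 0.03116 h⁻¹

0.0312 h⁻¹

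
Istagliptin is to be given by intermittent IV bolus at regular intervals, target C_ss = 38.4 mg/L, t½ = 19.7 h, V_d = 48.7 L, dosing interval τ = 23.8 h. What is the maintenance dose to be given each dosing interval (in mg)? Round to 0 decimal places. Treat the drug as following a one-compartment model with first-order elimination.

1566 mg

k = ln2 / t½ = 0.693147 / 19.7 = 0.03519 h⁻¹
CL = k × Vd = 0.03519 × 48.7 = 1.714 L/h
At steady state, Dose/τ = Css × CL.
Dose = Css × CL × τ = 38.4 × 1.714 × 23.8 = 1566 mg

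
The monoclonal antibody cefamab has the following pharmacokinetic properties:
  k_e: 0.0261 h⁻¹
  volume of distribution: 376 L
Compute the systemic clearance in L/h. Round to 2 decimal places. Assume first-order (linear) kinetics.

9.81 L/h

CL = k × Vd = 0.0261 × 376 = 9.814 L/h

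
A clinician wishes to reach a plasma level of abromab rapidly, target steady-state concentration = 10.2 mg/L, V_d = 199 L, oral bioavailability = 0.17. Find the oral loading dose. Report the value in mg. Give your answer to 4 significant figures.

LD = Css × Vd / F = 10.2 × 199 / 0.17 = 11940 mg

11940 mg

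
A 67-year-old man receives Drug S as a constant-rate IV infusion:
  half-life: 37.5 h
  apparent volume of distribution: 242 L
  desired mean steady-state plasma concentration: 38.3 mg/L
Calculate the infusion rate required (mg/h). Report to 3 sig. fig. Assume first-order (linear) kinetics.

171 mg/h

k = ln2 / t½ = 0.693147 / 37.5 = 0.01848 h⁻¹
CL = k × Vd = 0.01848 × 242 = 4.472 L/h
At steady state, infusion rate R₀ = Css × CL = 38.3 × 4.472 = 171.3 mg/h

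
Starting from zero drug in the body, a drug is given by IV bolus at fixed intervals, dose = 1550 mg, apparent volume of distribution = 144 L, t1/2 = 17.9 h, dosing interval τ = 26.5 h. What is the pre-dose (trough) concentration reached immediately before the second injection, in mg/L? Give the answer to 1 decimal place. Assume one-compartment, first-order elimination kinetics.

3.9 mg/L

C₀ per dose = Dose / Vd = 1550 / 144 = 10.76 mg/L
k = ln2 / t½ = 0.693147 / 17.9 = 0.03872 h⁻¹
Fraction remaining after one interval: r = e^(−kτ) = e^(−0.03872 × 26.5) = 0.3584
Before dose 2, 1 dose has been given (aged 1τ).
C_trough = C₀ × r = 10.76 × 0.3584 = 3.856 mg/L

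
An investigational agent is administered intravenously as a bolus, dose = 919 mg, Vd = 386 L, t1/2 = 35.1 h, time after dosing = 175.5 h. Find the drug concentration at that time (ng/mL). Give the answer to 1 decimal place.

74.4 ng/mL

C₀ = Dose / Vd = 919.0 / 386 = 2.381 mg/L
k = ln2 / t½ = 0.693147 / 35.1 = 0.01975 h⁻¹
t / t½ = 175.5 / 35.1 = 5 half-lives
C = C₀ × (1/2)^5 = 2.381 × 0.03125 = 0.07441 mg/L
Convert: 0.07441 mg/L × 1000 = 74.41 ng/mL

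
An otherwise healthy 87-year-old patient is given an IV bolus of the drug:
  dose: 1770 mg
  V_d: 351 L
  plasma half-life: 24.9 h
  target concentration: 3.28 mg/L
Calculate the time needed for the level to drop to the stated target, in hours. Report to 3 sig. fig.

15.5 h

C₀ = Dose / Vd = 1770 / 351 = 5.043 mg/L
k = ln2 / t½ = 0.693147 / 24.9 = 0.02784 h⁻¹
t = ln(C₀ / C) / k = ln(5.043 / 3.28) / 0.02784
  = ln(1.538) / 0.02784 = 0.4305 / 0.02784 = 15.46 h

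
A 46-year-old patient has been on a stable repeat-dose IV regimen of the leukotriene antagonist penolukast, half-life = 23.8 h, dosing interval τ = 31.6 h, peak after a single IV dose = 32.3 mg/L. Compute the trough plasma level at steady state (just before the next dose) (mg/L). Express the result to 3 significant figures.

21.4 mg/L

k = ln2 / t½ = 0.693147 / 23.8 = 0.02912 h⁻¹
e^(−kτ) = e^(−0.02912 × 31.6) = 0.3984
Accumulation ratio R = 1 / (1 − e^(−kτ)) = 1 / (1 − 0.3984) = 1.662
Steady-state trough = C₀ × R × e^(−kτ) = 32.3 × 1.662 × 0.3984 = 21.39 mg/L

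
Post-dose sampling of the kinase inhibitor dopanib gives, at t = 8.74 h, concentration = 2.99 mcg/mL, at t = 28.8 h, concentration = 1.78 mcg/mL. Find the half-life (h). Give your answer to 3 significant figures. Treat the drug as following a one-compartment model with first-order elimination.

k = ln(C₁/C₂) / (t₂ − t₁) = ln(2.99/1.78) / (28.8 − 8.74)
  = 0.5187 / 20.06 = 0.02586 h⁻¹
t½ = ln2 / k = 0.693147 / 0.02586 = 26.80 h

26.8 h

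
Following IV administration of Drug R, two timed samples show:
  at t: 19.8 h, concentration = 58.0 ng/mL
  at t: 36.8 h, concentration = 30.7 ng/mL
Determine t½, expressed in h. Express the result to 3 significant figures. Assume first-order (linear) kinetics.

18.5 h

k = ln(C₁/C₂) / (t₂ − t₁) = ln(58.0/30.7) / (36.8 − 19.8)
  = 0.6362 / 17.00 = 0.03742 h⁻¹
t½ = ln2 / k = 0.693147 / 0.03742 = 18.52 h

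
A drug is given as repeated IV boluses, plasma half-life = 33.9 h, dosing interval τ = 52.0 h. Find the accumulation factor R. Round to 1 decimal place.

k = ln2 / t½ = 0.693147 / 33.9 = 0.02045 h⁻¹
e^(−kτ) = e^(−0.02045 × 52.0) = 0.3453
Accumulation ratio R = 1 / (1 − e^(−kτ)) = 1 / (1 − 0.3453) = 1.527

1.5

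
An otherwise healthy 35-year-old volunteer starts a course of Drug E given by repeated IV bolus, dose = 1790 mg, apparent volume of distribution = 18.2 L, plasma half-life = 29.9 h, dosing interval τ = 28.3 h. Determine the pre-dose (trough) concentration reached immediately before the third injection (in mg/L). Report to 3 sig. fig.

C₀ per dose = Dose / Vd = 1790 / 18.2 = 98.35 mg/L
k = ln2 / t½ = 0.693147 / 29.9 = 0.02318 h⁻¹
Fraction remaining after one interval: r = e^(−kτ) = e^(−0.02318 × 28.3) = 0.5189
Before dose 3, 2 doses have been given (aged 1τ, 2τ).
C_trough = C₀ × (r + r²) = 98.35 × (0.5189 + 0.2693) = 77.52 mg/L

77.5 mg/L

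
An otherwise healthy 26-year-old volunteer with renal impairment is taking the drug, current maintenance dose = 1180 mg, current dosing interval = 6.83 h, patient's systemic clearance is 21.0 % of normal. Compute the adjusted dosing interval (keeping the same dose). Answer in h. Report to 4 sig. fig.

To keep the same average steady-state level, dosing rate must scale with clearance.
CL ratio = 21.0 / 100 = 0.2100
New interval (same dose) = 6.83 / 0.2100 = 32.52 h

32.52 h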